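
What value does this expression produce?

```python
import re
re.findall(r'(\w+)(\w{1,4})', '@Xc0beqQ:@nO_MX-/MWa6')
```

Pattern: one or more of a word character (captured); then 1 to 4 of a word character (captured).
Scanning left to right: at [1:8] match 'Xc0beqQ', groups = ('Xc0beq', 'Q'); at [10:15] match 'nO_MX', groups = ('nO_M', 'X'); at [17:21] match 'MWa6', groups = ('MWa', '6').
`findall` packs the 2 group values into a tuple for every match.

[('Xc0beq', 'Q'), ('nO_M', 'X'), ('MWa', '6')]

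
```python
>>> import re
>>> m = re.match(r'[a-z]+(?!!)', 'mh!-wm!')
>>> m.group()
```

The negative lookaround is zero-width — it rules out positions where the adjacent text would match, without consuming anything.
With `match`, the pattern is implicitly anchored at the beginning.
The match spans [0:1] → 'm'.

'm'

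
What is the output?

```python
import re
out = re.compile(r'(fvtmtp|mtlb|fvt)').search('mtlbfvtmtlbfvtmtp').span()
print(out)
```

`re.search` scans for the first position where the pattern succeeds.
The match spans [0:4] → 'mtlb'.
Captured: group 1 = 'mtlb'.

(0, 4)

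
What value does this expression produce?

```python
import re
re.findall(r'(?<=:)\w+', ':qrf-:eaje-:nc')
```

['qrf', 'eaje', 'nc']

The `(?=…)`/`(?<=…)` assertion just peeks at neighbouring text; it doesn't advance the match position.
Matches: at [1:4] → 'qrf'; at [6:10] → 'eaje'; at [12:14] → 'nc'.
With no groups in the pattern, `findall` gives back each whole match — 3 here.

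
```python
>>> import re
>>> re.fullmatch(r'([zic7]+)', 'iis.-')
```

None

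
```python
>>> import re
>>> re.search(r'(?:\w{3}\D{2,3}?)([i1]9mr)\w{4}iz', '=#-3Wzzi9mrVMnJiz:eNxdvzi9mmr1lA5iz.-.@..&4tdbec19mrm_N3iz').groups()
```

This matches exactly 3 of a word character, then 2 to 3 of a non-digit (lazy) (non-capturing group); then one of [i1], then the literal '9mr' (captured); then exactly 4 of a word character, then the literal 'iz'.
Unlike `match`, `search` isn't anchored — it looks for the pattern anywhere in the string.
The match spans [42:58] → '4tdbec19mrm_N3iz'.
Captured: group 1 = '19mr'.

('19mr',)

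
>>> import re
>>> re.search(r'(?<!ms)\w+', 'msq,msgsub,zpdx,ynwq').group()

A negative assertion filters positions out without eating any characters.
`re.search` scans for the first position where the pattern succeeds.
The match spans [0:3] → 'msq'.

'msq'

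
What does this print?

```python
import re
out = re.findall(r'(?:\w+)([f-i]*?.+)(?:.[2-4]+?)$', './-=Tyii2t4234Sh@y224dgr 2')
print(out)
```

Pattern: one or more of a word character (non-capturing group); then zero or more of a character in [f-i] (lazy), then one or more of any character (captured); then any character, then one or more of a character in [2-4] (lazy) (non-capturing group); then anchored at the end.
Because there's exactly one group, `findall` drops the full match and keeps group 1 from the one hit.

['@y224dgr']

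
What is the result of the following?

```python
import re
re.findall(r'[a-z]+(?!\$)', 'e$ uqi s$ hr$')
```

A negative assertion filters positions out without eating any characters.
Scanning left to right: at [3:6] → 'uqi'; at [10:11] → 'h'.
With no groups in the pattern, `findall` gives back each whole match — 2 here.

['uqi', 'h']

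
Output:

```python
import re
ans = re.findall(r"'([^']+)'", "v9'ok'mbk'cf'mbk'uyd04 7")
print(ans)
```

Walking the string: at [2:6] match "'ok'", group 1 = 'ok'; at [9:13] match "'cf'", group 1 = 'cf'.
`findall` collects group 1 from each match (2 total).

['ok', 'cf']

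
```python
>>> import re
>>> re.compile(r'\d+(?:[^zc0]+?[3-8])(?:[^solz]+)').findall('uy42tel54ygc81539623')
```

['42tel54ygc81539623']

The pattern matches one or more of a digit; then one or more of any character except [zc0] (lazy), then a character in [3-8] (non-capturing group); then one or more of any character except [solz] (non-capturing group).
Matches: at [2:20] → '42tel54ygc81539623'.
`findall` yields the raw match text (1 of them) because the pattern has no groups.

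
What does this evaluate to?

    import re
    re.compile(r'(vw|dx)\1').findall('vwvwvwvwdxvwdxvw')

['vw', 'vw']

`\1` has to match the exact text group 1 already captured.
Walking the string: at [0:4] match 'vwvw', group 1 = 'vw'; at [4:8] match 'vwvw', group 1 = 'vw'.
Because there's exactly one group, `findall` drops the full match and keeps group 1 from each hit.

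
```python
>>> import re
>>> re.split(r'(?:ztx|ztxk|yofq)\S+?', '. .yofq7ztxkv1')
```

Alternation tries branches left to right and keeps the first one that lets the overall match succeed at that position.
Matches to split on: at [3:8] → 'yofq7'; at [8:12] → 'ztxk'.
Splitting on the pattern gives 3 pieces.

['. .', '', 'v1']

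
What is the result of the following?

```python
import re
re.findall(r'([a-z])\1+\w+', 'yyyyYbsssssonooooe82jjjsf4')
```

After group 1 captures some text, `\1` only succeeds where that same text appears again.
Because there's exactly one group, `findall` drops the full match and keeps group 1 from the one hit.

['y']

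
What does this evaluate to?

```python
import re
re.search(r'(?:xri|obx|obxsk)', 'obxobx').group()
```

'obx'

Unlike `match`, `search` isn't anchored — it looks for the pattern anywhere in the string.
The match spans [0:3] → 'obx'.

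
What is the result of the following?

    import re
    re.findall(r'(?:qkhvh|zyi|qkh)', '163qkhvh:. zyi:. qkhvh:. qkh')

['qkhvh', 'zyi', 'qkhvh', 'qkh']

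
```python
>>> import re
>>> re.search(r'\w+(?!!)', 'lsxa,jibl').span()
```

(0, 4)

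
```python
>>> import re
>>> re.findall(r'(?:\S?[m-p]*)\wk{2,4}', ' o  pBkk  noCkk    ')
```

['pBkk', 'noCkk']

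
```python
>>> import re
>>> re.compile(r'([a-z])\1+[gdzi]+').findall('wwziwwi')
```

['w', 'w']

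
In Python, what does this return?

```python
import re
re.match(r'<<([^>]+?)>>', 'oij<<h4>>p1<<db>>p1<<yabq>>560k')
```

None

`re.match` only tries the pattern at the start of the string.
Here the pattern fails at index 0, so the call returns None.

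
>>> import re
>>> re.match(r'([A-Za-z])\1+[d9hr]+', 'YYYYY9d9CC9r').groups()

('Y',)

`\1` is not a pattern — it's the concrete string captured by group 1, re-applied verbatim.
`match` is anchored at position 0; if the pattern doesn't fit there, it returns None.
The match spans [0:8] → 'YYYYY9d9'.
Captured: group 1 = 'Y'.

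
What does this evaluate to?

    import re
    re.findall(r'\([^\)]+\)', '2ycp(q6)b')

['(q6)']

Scanning left to right: at [4:8] → '(q6)'.
Since nothing is captured, `findall` lists the 1 matched substring directly.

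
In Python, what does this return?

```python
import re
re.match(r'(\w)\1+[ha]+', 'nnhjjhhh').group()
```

'nnh'

`\1` is not a pattern — it's the concrete string captured by group 1, re-applied verbatim.
With `match`, the pattern is implicitly anchored at the beginning.
The match spans [0:3] → 'nnh'.
Captured: group 1 = 'n'.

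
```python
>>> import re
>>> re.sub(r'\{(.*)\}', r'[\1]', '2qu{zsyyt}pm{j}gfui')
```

'2qu[zsyyt}pm{j]gfui'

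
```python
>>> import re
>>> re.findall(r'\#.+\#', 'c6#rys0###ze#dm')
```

Scanning left to right: at [2:13] → '#rys0###ze#'.
`findall` yields the raw match text (1 of them) because the pattern has no groups.

['#rys0###ze#']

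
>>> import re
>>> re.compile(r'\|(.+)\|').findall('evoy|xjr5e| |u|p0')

Because there's exactly one group, `findall` drops the full match and keeps group 1 from the one hit.

['xjr5e| |u']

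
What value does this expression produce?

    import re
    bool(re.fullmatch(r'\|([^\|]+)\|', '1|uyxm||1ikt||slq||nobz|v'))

False

`fullmatch` succeeds only if the pattern covers the string from start to end.
Here the string isn't matched end-to-end, so the call returns None, and `bool(None)` is False.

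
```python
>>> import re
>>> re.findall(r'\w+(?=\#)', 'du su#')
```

The positive lookaround only admits positions where the adjacent text matches; those characters stay outside the span.
No capturing groups, so `findall` returns the 1 full match string.

['su']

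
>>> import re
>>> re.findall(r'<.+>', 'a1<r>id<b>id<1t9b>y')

['<r>id<b>id<1t9b>']

Matches: at [2:18] → '<r>id<b>id<1t9b>'.
Since nothing is captured, `findall` lists the 1 matched substring directly.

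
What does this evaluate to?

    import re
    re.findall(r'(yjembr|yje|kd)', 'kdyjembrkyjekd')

['kd', 'yjembr', 'yje', 'kd']

Alternation isn't longest-match — the leftmost alternative that fits at this position is chosen.
Scanning left to right: at [0:2] match 'kd', group 1 = 'kd'; at [2:8] match 'yjembr', group 1 = 'yjembr'; at [9:12] match 'yje', group 1 = 'yje'; at [12:14] match 'kd', group 1 = 'kd'.
One capturing group, so `findall` returns just the captured substring from each match — 4 in all.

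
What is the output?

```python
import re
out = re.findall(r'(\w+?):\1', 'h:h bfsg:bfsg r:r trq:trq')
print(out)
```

['h', 'bfsg', 'r', 'trq']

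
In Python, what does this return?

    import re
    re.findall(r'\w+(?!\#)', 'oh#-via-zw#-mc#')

['o', 'via', 'z', 'm']

The negative lookahead/lookbehind blocks any match where the forbidden context is present.
With no groups in the pattern, `findall` gives back each whole match — 4 here.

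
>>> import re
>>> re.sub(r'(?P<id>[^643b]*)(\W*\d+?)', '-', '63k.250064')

Pattern: zero or more of any character except [643b] (captured as 'id'); then zero or more of a non-word character, then one or more of a digit (lazy) (captured).
Matches: at [0:1] → '6'; at [1:2] → '3'; at [2:9] → 'k.25006'; at [9:10] → '4'.
`sub` substitutes '-' at each match site.

'----'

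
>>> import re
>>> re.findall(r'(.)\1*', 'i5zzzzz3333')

['i', '5', 'z', '3']

The backreference `\1` re-matches whatever the first group consumed, character for character.
Scanning left to right: at [0:1] match 'i', group 1 = 'i'; at [1:2] match '5', group 1 = '5'; at [2:7] match 'zzzzz', group 1 = 'z'; at [7:11] match '3333', group 1 = '3'.
With a single group, `findall` returns only what that group captured — 4 items.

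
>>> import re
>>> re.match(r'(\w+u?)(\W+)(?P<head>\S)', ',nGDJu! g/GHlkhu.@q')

The pattern matches one or more of a word character, then optionally a literal 'u' (captured); then one or more of a non-word character (captured); then a non-whitespace character (captured as 'head').
`re.match` only tries the pattern at the start of the string.
Here position 0 doesn't satisfy it, so the call returns None.

None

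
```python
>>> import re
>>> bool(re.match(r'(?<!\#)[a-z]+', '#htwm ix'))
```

With `match`, the pattern is implicitly anchored at the beginning.
Here the pattern fails at index 0, so the call returns None, and `bool(None)` is False.

False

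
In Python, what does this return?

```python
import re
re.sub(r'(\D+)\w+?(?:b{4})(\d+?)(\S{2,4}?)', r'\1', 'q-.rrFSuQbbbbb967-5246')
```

'q-.rrFSuQ-5246'

This matches one or more of a non-digit (captured); then one or more of a word character (lazy); then exactly 4 of a literal 'b' (non-capturing group); then one or more of a digit (lazy) (captured); then 2 to 4 of a non-whitespace character (lazy) (captured).
Matches: at [0:17] → 'q-.rrFSuQbbbbb967'.
The replacement refers to a captured group, so each match is rewritten using its own captured text.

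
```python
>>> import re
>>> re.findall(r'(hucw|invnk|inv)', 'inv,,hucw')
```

['inv', 'hucw']

Walking the string: at [0:3] match 'inv', group 1 = 'inv'; at [5:9] match 'hucw', group 1 = 'hucw'.
With a single group, `findall` returns only what that group captured — 2 items.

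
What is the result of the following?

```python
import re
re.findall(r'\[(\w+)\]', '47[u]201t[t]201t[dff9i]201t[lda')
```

Scanning left to right: at [2:5] match '[u]', group 1 = 'u'; at [9:12] match '[t]', group 1 = 't'; at [16:23] match '[dff9i]', group 1 = 'dff9i'.
With a single group, `findall` returns only what that group captured — 3 items.

['u', 't', 'dff9i']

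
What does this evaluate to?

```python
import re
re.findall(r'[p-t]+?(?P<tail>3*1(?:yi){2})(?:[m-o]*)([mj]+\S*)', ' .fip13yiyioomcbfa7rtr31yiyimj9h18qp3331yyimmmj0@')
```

[('31yiyi', 'j9h18qp3331yyimmmj0@')]

Pattern: one or more of a character in [p-t] (lazy); then zero or more of the literal '3', then the literal '1', then the literal 'yi' repeated 2 times (captured as 'tail'); then zero or more of a character in [m-o] (non-capturing group); then one or more of one of [mj], then zero or more of a non-whitespace character (captured).
Walking the string: at [19:49] match 'rtr31yiyimj9h18qp3331yyimmmj0@', groups = ('31yiyi', 'j9h18qp3331yyimmmj0@').
`findall` packs the 2 group values into a tuple for every match.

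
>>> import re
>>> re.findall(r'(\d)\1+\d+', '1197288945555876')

`\1` is not a pattern — it's the concrete string captured by group 1, re-applied verbatim.
Walking the string: at [0:16] match '1197288945555876', group 1 = '1'.
One capturing group, so `findall` returns just the captured substring from the one match — 1 in all.

['1']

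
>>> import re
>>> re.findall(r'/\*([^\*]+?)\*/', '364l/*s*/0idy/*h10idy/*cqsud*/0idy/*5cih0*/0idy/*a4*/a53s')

Because there's exactly one group, `findall` drops the full match and keeps group 1 from each hit.

['s', 'cqsud', '5cih0', 'a4']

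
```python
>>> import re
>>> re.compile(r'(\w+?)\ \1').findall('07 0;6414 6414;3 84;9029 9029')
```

['6414', '9029']

`\1` has to match the exact text group 1 already captured.
Scanning left to right: at [5:14] match '6414 6414', group 1 = '6414'; at [20:29] match '9029 9029', group 1 = '9029'.
`findall` collects group 1 from each match (2 total).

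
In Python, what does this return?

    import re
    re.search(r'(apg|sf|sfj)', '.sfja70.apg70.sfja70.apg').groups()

('sf',)

The regex engine tests alternatives in the order written; an earlier branch that matches wins even if a later one would match more.
`search` walks the string left to right and returns the first match it finds.
The match spans [1:3] → 'sf'.
Captured: group 1 = 'sf'.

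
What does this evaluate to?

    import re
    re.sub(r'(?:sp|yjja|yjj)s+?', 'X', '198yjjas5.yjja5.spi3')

'198X5.yjja5.spi3'

Matches: at [3:8] → 'yjjas'.
`sub` substitutes 'X' at each match site.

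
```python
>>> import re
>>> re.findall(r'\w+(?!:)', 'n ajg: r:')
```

['n', 'aj']

The negative lookaround is zero-width — it rules out positions where the adjacent text would match, without consuming anything.
Walking the string: at [0:1] → 'n'; at [2:4] → 'aj'.
Since nothing is captured, `findall` lists the 2 matched substrings directly.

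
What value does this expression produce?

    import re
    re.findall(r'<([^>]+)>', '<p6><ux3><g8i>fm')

['p6', 'ux3', 'g8i']

One capturing group, so `findall` returns just the captured substring from each match — 3 in all.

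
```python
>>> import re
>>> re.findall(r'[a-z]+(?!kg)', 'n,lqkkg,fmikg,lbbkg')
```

The negative lookaround is zero-width — it rules out positions where the adjacent text would match, without consuming anything.
Walking the string: at [0:1] → 'n'; at [2:7] → 'lqkkg'; at [8:13] → 'fmikg'; at [14:19] → 'lbbkg'.
Since nothing is captured, `findall` lists the 4 matched substrings directly.

['n', 'lqkkg', 'fmikg', 'lbbkg']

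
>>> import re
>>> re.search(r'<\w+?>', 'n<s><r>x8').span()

The match spans [1:4] → '<s>'.

(1, 4)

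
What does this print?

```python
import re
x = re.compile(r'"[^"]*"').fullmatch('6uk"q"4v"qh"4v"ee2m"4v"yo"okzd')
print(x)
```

None

`re.fullmatch` is like wrapping the pattern in `^…$` (in single-line mode).
Here the pattern can't cover the whole string, so the call returns None.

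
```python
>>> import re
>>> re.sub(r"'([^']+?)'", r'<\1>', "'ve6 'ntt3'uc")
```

"<ve6 >ntt3'uc"

The replacement refers to a captured group, so each match is rewritten using its own captured text.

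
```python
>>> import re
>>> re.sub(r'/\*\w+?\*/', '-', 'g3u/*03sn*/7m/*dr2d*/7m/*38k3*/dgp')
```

'g3u-7m-7m-dgp'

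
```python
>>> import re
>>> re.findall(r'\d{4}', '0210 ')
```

`findall` yields the raw match text (1 of them) because the pattern has no groups.

['0210']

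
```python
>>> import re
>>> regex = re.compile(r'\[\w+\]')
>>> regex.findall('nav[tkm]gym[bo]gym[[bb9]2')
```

Matches: at [3:8] → '[tkm]'; at [11:15] → '[bo]'; at [19:24] → '[bb9]'.
`findall` yields the raw match text (3 of them) because the pattern has no groups.

['[tkm]', '[bo]', '[bb9]']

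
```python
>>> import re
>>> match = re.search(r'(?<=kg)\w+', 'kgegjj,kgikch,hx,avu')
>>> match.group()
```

'egjj'

The lookaround is zero-width — it requires the adjacent text to match without consuming it, so the asserted text isn't part of the match.
The match spans [2:6] → 'egjj'.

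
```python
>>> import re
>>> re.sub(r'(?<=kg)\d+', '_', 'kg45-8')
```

'kg_-8'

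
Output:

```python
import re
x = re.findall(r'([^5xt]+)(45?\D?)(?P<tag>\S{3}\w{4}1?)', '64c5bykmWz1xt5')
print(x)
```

[('6', '4c', '5bykmWz1')]

Multiple groups make `findall` return tuples — one 3-tuple for the one match.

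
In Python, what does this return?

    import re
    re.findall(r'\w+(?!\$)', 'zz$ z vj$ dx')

The negative lookahead/lookbehind blocks any match where the forbidden context is present.
No capturing groups, so `findall` returns the 4 full match strings.

['z', 'z', 'v', 'dx']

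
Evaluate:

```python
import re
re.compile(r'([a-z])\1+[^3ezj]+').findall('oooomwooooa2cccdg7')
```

['o']

`\1` has to match the exact text group 1 already captured.
One capturing group, so `findall` returns just the captured substring from the one match — 1 in all.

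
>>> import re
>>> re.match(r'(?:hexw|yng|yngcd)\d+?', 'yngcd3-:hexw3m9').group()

`re.match` won't scan ahead — the pattern has to work from the very first character.
The match spans [0:6] → 'yngcd3'.

'yngcd3'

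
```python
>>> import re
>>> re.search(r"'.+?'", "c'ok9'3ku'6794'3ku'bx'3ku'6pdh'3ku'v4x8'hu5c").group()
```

"'ok9'"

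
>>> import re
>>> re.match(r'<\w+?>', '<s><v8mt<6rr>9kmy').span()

(0, 3)

`re.match` won't scan ahead — the pattern has to work from the very first character.
The match spans [0:3] → '<s>'.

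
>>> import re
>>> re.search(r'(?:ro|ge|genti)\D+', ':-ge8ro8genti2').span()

(8, 13)

The match spans [8:13] → 'genti'.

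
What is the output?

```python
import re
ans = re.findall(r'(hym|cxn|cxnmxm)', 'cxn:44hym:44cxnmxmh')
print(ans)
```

['cxn', 'hym', 'cxn']

The regex engine tests alternatives in the order written; an earlier branch that matches wins even if a later one would match more.
Scanning left to right: at [0:3] match 'cxn', group 1 = 'cxn'; at [6:9] match 'hym', group 1 = 'hym'; at [12:15] match 'cxn', group 1 = 'cxn'.
With a single group, `findall` returns only what that group captured — 3 items.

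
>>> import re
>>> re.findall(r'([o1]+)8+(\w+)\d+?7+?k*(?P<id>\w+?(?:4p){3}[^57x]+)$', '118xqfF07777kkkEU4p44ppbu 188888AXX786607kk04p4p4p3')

[('1', 'AXX7866', '04p4p4p3')]

Multiple groups make `findall` return tuples — one 3-tuple for the one match.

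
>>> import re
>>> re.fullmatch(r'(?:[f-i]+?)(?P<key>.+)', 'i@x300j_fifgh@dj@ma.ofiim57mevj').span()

`re.fullmatch` is like wrapping the pattern in `^…$` (in single-line mode).
The match spans [0:31] → 'i@x300j_fifgh@dj@ma.ofiim57mevj'.

(0, 31)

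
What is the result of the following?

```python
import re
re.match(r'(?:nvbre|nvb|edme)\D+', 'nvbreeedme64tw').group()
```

'nvbreeedme'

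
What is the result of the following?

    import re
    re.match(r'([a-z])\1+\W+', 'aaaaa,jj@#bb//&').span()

`\1` is not a pattern — it's the concrete string captured by group 1, re-applied verbatim.
`re.match` won't scan ahead — the pattern has to work from the very first character.
The match spans [0:6] → 'aaaaa,'.
Captured: group 1 = 'a'.

(0, 6)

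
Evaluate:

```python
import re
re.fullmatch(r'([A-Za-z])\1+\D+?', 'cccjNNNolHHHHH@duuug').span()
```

A backreference is literal: `\1` must see the identical characters the first group matched.
`re.fullmatch` requires the pattern to consume the entire string.
The match spans [0:20] → 'cccjNNNolHHHHH@duuug'.
Captured: group 1 = 'c'.

(0, 20)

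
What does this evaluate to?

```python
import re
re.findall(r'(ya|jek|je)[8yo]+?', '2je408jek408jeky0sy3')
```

`findall` collects group 1 from the one match (1 total).

['jek']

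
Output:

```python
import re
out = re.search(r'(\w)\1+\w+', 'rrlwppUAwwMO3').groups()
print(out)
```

The match spans [0:13] → 'rrlwppUAwwMO3'.
Captured: group 1 = 'r'.

('r',)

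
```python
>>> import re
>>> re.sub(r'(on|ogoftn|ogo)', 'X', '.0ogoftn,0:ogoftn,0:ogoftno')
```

'.0X,0:X,0:Xo'

Alternation tries branches left to right and keeps the first one that lets the overall match succeed at that position.
Each match is replaced by 'X'.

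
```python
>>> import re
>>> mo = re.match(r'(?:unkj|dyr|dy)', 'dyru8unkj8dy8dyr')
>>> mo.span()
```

Alternation tries branches left to right and keeps the first one that lets the overall match succeed at that position.
With `match`, the pattern is implicitly anchored at the beginning.
The match spans [0:3] → 'dyr'.

(0, 3)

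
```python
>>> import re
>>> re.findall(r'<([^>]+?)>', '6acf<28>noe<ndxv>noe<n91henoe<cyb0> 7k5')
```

['28', 'ndxv', 'n91henoe<cyb0']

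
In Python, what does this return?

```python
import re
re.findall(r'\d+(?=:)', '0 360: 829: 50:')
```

['360', '829', '50']

The positive lookaround only admits positions where the adjacent text matches; those characters stay outside the span.
Walking the string: at [2:5] → '360'; at [7:10] → '829'; at [12:14] → '50'.
With no groups in the pattern, `findall` gives back each whole match — 3 here.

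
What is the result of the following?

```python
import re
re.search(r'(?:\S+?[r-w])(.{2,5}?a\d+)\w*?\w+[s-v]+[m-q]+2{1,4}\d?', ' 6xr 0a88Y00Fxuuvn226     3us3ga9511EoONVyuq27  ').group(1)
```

The pattern matches one or more of a non-whitespace character (lazy), then a character in [r-w] (non-capturing group); then 2 to 5 of any character (lazy), then a literal 'a', then one or more of a digit (captured); then zero or more of a word character (lazy), then one or more of a word character, then one or more of a character in [s-v]; then one or more of a character in [m-q], then 1 to 4 of a literal '2', then optionally a digit.
`re.search` tries every starting position until one works.
The match spans [1:21] → '6xr 0a88Y00Fxuuvn226'.
Captured: group 1 = ' 0a88'.

' 0a88'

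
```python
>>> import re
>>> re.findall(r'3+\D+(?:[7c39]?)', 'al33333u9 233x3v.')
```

This matches one or more of the literal '3', then one or more of a non-digit; then optionally one of [7c39] (non-capturing group).
Matches: at [2:9] → '33333u9'; at [11:15] → '33x3'.
`findall` yields the raw match text (2 of them) because the pattern has no groups.

['33333u9', '33x3']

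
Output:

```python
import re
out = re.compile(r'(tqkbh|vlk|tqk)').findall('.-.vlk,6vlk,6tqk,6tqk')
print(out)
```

['vlk', 'vlk', 'tqk', 'tqk']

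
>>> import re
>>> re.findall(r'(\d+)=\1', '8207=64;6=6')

['6']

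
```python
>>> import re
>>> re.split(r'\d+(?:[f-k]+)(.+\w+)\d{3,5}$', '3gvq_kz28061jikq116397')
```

['', 'vq_kz28061jikq116', '']

Pattern: one or more of a digit; then one or more of a character in [f-k] (non-capturing group); then one or more of any character, then one or more of a word character (captured); then 3 to 5 of a digit; then anchored at the end.
Matches to split on: at [0:22] → '3gvq_kz28061jikq116397'.
`re.split` interleaves the captured-group text with the surrounding fragments.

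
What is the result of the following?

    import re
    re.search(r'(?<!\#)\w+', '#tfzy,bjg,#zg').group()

'fzy'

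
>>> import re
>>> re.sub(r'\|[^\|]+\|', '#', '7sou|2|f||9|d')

`sub` substitutes '#' at each match site.

'7sou#f|#d'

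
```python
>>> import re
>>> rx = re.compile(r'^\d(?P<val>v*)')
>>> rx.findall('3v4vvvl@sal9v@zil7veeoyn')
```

The pattern matches anchored at the start of the string; then a digit; then zero or more of a literal 'v' (captured as 'val').
Matches: at [0:2] match '3v', group 1 = 'v'.
Because there's exactly one group, `findall` drops the full match and keeps group 1 from the one hit.

['v']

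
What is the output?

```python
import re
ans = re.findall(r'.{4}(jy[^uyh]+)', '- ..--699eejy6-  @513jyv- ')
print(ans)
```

Because there's exactly one group, `findall` drops the full match and keeps group 1 from the one hit.

['jy6-  @513j']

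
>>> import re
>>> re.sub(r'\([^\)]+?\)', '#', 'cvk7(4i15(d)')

'cvk7#'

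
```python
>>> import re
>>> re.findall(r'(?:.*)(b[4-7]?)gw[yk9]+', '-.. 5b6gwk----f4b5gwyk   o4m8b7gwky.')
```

['b7']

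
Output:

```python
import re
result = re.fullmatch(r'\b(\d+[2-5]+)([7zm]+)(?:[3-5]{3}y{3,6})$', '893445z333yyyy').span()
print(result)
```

(0, 14)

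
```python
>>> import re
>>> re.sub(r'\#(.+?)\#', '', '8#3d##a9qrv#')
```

'8'

Matches: at [1:5] → '#3d#'; at [5:12] → '#a9qrv#'.
Each match is replaced by ''.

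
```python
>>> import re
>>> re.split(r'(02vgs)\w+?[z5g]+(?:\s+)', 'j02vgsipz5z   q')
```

['j', '02vgs', 'q']

This matches the literal '02', then the literal 'vgs' (captured); then one or more of a word character (lazy), then one or more of one of [z5g]; then one or more of whitespace (non-capturing group).
Because the pattern has a capturing group, `split` also inserts each captured text between the pieces.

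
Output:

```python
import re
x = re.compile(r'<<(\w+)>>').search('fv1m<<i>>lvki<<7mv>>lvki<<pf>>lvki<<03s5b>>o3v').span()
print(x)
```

`search` walks the string left to right and returns the first match it finds.
The match spans [4:9] → '<<i>>'.
Captured: group 1 = 'i'.

(4, 9)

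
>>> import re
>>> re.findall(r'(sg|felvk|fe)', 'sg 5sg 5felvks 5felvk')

Alternation isn't longest-match — the leftmost alternative that fits at this position is chosen.
Matches: at [0:2] match 'sg', group 1 = 'sg'; at [4:6] match 'sg', group 1 = 'sg'; at [8:13] match 'felvk', group 1 = 'felvk'; at [16:21] match 'felvk', group 1 = 'felvk'.
With a single group, `findall` returns only what that group captured — 4 items.

['sg', 'sg', 'felvk', 'felvk']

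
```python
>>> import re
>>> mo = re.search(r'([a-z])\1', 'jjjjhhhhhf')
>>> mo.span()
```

`\1` has to match the exact text group 1 already captured.
Unlike `match`, `search` isn't anchored — it looks for the pattern anywhere in the string.
The match spans [0:2] → 'jj'.
Captured: group 1 = 'j'.

(0, 2)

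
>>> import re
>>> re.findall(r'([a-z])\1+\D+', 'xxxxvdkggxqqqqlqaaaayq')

`\1` has to match the exact text group 1 already captured.
One capturing group, so `findall` returns just the captured substring from the one match — 1 in all.

['x']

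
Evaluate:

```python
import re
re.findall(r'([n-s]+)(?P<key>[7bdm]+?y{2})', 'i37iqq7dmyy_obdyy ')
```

[('qq', '7dmyy'), ('o', 'bdyy')]

The pattern matches one or more of a character in [n-s] (captured); then one or more of one of [7bdm] (lazy), then exactly 2 of the literal 'y' (captured as 'key').
Walking the string: at [4:11] match 'qq7dmyy', groups = ('qq', '7dmyy'); at [12:17] match 'obdyy', groups = ('o', 'bdyy').
2 groups means each result is a tuple of 2 captured strings — 2 here.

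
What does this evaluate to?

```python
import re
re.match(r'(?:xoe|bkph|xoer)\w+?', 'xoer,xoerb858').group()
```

'xoer'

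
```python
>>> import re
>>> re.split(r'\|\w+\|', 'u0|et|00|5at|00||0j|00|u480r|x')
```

Matches to split on: at [2:6] → '|et|'; at [8:13] → '|5at|'; at [16:20] → '|0j|'; at [22:29] → '|u480r|'.
Each match becomes a cut point; 5 segments remain.

['u0', '00', '00|', '00', 'x']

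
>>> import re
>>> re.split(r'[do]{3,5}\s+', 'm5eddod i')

['m5e', 'i']

Pattern: 3 to 5 of one of [do]; then one or more of whitespace.
Matches to split on: at [3:8] → 'ddod '.
Each match becomes a cut point; 2 segments remain.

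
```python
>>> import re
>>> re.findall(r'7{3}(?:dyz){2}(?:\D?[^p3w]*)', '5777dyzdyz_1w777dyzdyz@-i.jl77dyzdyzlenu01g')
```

This matches exactly 3 of the literal '7', then the literal 'dyz' repeated 2 times; then optionally a non-digit, then zero or more of any character except [p3w] (non-capturing group).
No capturing groups, so `findall` returns the 2 full match strings.

['777dyzdyz_1', '777dyzdyz@-i.jl77dyzdyzlenu01g']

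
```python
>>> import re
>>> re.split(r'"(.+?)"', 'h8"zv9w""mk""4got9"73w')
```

['h8', 'zv9w', '', 'mk', '', '4got9', '73w']

Matches to split on: at [2:8] → '"zv9w"'; at [8:12] → '"mk"'; at [12:19] → '"4got9"'.
The group in the pattern means `split` returns the separators' captures alongside the pieces.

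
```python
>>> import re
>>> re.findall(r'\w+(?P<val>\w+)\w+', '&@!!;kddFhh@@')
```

['h']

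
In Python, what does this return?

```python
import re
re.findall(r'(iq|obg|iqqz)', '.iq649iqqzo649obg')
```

`|` is ordered: at each position the engine commits to the first alternative that works.
Scanning left to right: at [1:3] match 'iq', group 1 = 'iq'; at [6:8] match 'iq', group 1 = 'iq'; at [14:17] match 'obg', group 1 = 'obg'.
`findall` collects group 1 from each match (3 total).

['iq', 'iq', 'obg']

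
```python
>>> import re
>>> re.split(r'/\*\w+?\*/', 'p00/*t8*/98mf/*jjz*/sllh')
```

['p00', '98mf', 'sllh']

Matches to split on: at [3:9] → '/*t8*/'; at [13:20] → '/*jjz*/'.
`split` removes every match and returns the 3 fragments in between.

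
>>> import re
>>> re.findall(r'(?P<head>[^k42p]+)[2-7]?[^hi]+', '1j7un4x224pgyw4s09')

Pattern: one or more of any character except [k42p] (captured as 'head'); then optionally a character in [2-7]; then one or more of any character except [hi].
Matches: at [0:18] match '1j7un4x224pgyw4s09', group 1 = '1j7un'.
Because there's exactly one group, `findall` drops the full match and keeps group 1 from the one hit.

['1j7un']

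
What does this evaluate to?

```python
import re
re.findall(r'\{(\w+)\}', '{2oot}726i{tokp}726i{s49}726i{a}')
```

Matches: at [0:6] match '{2oot}', group 1 = '2oot'; at [10:16] match '{tokp}', group 1 = 'tokp'; at [20:25] match '{s49}', group 1 = 's49'; at [29:32] match '{a}', group 1 = 'a'.
One capturing group, so `findall` returns just the captured substring from each match — 4 in all.

['2oot', 'tokp', 's49', 'a']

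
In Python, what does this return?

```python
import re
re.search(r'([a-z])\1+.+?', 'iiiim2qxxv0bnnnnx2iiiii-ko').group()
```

'iiiim'

`\1` has to match the exact text group 1 already captured.
`re.search` tries every starting position until one works.
The match spans [0:5] → 'iiiim'.
Captured: group 1 = 'i'.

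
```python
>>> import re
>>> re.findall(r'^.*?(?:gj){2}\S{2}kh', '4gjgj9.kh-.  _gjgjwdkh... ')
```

['4gjgj9.kh']

This matches anchored at the start of the string; then zero or more of any character (lazy), then the literal 'gj' repeated 2 times; then exactly 2 of a non-whitespace character, then the literal 'kh'.
A non-greedy quantifier consumes as few characters as it can — just enough that the remainder of the pattern still matches from where it stops; whatever follows it matches normally.
Scanning left to right: at [0:9] → '4gjgj9.kh'.
Since nothing is captured, `findall` lists the 1 matched substring directly.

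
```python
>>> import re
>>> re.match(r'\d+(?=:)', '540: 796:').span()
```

(0, 3)

The positive lookaround only admits positions where the adjacent text matches; those characters stay outside the span.
`match` is anchored at position 0; if the pattern doesn't fit there, it returns None.
The match spans [0:3] → '540'.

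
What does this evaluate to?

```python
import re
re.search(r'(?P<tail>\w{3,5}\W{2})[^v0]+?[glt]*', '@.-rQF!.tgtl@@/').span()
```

(3, 12)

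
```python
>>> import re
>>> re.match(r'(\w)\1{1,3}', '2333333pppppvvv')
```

`re.match` only tries the pattern at the start of the string.
Here the string doesn't start with a match, so the call returns None.

None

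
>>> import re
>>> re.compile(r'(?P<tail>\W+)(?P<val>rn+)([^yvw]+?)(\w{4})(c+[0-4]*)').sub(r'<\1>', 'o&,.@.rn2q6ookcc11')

'o<&,.@.>'

The pattern matches one or more of a non-word character (captured as 'tail'); then a literal 'r', then one or more of a literal 'n' (captured as 'val'); then one or more of any character except [yvw] (lazy) (captured); then exactly 4 of a word character (captured); then one or more of the literal 'c', then zero or more of a character in [0-4] (captured).
Matches: at [1:18] → '&,.@.rn2q6ookcc11'.
The replacement refers to a captured group, so each match is rewritten using its own captured text.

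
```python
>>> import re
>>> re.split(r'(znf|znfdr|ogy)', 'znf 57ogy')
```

The group in the pattern means `split` returns the separators' captures alongside the pieces.

['', 'znf', ' 57', 'ogy', '']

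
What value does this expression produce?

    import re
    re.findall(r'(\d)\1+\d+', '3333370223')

['3']

After group 1 captures some text, `\1` only succeeds where that same text appears again.
One capturing group, so `findall` returns just the captured substring from the one match — 1 in all.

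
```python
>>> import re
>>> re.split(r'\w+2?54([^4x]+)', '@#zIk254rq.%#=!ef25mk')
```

['@#', 'rq.%#=!ef25mk', '']

With a capturing group present, the delimiter's captured portion is kept in the result list.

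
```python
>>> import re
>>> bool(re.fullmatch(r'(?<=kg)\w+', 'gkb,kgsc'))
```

Because the assertion is zero-width, the text it checks is not consumed and won't appear in the result.
For `fullmatch`, every character of the input must be accounted for by the pattern.
Here there's no way to consume every character, so the call returns None, and `bool(None)` is False.

False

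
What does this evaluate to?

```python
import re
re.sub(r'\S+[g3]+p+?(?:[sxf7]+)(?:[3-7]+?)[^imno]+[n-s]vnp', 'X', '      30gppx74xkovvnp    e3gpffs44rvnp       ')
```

Pattern: one or more of a non-whitespace character, then one or more of one of [g3], then one or more of the literal 'p' (lazy); then one or more of one of [sxf7] (non-capturing group); then one or more of a character in [3-7] (lazy) (non-capturing group); then one or more of any character except [imno], then a character in [n-s], then the literal 'vnp'.
Each match is replaced by 'X'.

'      30gppx74xkovvnp    X       '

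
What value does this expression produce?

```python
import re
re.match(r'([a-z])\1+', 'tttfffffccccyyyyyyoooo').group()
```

'ttt'

`\1` has to match the exact text group 1 already captured.
`re.match` won't scan ahead — the pattern has to work from the very first character.
The match spans [0:3] → 'ttt'.
Captured: group 1 = 't'.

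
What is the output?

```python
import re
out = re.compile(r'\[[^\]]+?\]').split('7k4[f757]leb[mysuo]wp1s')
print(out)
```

['7k4', 'leb', 'wp1s']

Splitting on the pattern gives 3 pieces.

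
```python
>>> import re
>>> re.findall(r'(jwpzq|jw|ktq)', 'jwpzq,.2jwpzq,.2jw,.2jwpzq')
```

Branches in `(...|...)` are attempted left-to-right; the first branch that allows the whole pattern to succeed is taken.
Walking the string: at [0:5] match 'jwpzq', group 1 = 'jwpzq'; at [8:13] match 'jwpzq', group 1 = 'jwpzq'; at [16:18] match 'jw', group 1 = 'jw'; at [21:26] match 'jwpzq', group 1 = 'jwpzq'.
With a single group, `findall` returns only what that group captured — 4 items.

['jwpzq', 'jwpzq', 'jw', 'jwpzq']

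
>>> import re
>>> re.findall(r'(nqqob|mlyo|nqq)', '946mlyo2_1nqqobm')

['mlyo', 'nqqob']

The regex engine tests alternatives in the order written; an earlier branch that matches wins even if a later one would match more.
Matches: at [3:7] match 'mlyo', group 1 = 'mlyo'; at [10:15] match 'nqqob', group 1 = 'nqqob'.
`findall` collects group 1 from each match (2 total).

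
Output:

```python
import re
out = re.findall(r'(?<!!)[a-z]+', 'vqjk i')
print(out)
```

['vqjk', 'i']

The negative lookahead/lookbehind blocks any match where the forbidden context is present.
Matches: at [0:4] → 'vqjk'; at [5:6] → 'i'.
`findall` yields the raw match text (2 of them) because the pattern has no groups.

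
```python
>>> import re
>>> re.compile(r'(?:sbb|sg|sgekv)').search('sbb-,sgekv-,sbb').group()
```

Unlike `match`, `search` isn't anchored — it looks for the pattern anywhere in the string.
The match spans [0:3] → 'sbb'.

'sbb'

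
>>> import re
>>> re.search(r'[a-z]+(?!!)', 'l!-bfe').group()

The negative lookaround is zero-width — it rules out positions where the adjacent text would match, without consuming anything.
The match spans [3:6] → 'bfe'.

'bfe'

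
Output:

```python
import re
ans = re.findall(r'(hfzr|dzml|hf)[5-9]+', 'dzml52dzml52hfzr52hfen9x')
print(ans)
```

Walking the string: at [0:5] match 'dzml5', group 1 = 'dzml'; at [6:11] match 'dzml5', group 1 = 'dzml'; at [12:17] match 'hfzr5', group 1 = 'hfzr'.
`findall` collects group 1 from each match (3 total).

['dzml', 'dzml', 'hfzr']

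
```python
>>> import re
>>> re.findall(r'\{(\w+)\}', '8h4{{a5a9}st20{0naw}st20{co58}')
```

Matches: at [4:10] match '{a5a9}', group 1 = 'a5a9'; at [14:20] match '{0naw}', group 1 = '0naw'; at [24:30] match '{co58}', group 1 = 'co58'.
Because there's exactly one group, `findall` drops the full match and keeps group 1 from each hit.

['a5a9', '0naw', 'co58']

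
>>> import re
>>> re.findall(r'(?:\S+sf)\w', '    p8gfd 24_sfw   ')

Pattern: one or more of a non-whitespace character, then the literal 'sf' (non-capturing group); then a word character.
Walking the string: at [10:16] → '24_sfw'.
Since nothing is captured, `findall` lists the 1 matched substring directly.

['24_sfw']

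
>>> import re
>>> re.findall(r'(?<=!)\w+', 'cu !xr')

The positive lookaround only admits positions where the adjacent text matches; those characters stay outside the span.
Since nothing is captured, `findall` lists the 1 matched substring directly.

['xr']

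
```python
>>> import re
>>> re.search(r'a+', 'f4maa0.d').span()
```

This matches one or more of a literal 'a'.
`re.search` tries every starting position until one works.
The match spans [3:5] → 'aa'.

(3, 5)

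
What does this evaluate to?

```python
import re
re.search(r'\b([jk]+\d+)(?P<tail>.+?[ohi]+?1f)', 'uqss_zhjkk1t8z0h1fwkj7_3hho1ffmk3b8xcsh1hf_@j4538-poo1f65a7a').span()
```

(44, 55)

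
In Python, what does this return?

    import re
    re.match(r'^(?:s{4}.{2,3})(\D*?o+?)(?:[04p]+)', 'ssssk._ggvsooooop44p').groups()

This matches anchored at the start of the string; then exactly 4 of the literal 's', then 2 to 3 of any character (non-capturing group); then zero or more of a non-digit (lazy), then one or more of the literal 'o' (lazy) (captured); then one or more of one of [04p] (non-capturing group).
`re.match` only tries the pattern at the start of the string.
The match spans [0:20] → 'ssssk._ggvsooooop44p'.
Captured: group 1 = 'ggvsooooo'.

('ggvsooooo',)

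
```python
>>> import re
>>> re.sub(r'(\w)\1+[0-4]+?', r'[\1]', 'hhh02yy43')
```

'[h]2[y]3'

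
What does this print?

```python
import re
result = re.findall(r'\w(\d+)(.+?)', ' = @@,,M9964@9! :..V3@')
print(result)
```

[('9964', '@'), ('3', '@')]

Pattern: a word character; then one or more of a digit (captured); then one or more of any character (lazy) (captured).
A non-greedy quantifier consumes as few characters as it can — just enough that the remainder of the pattern still matches from where it stops; whatever follows it matches normally.
Matches: at [7:13] match 'M9964@', groups = ('9964', '@'); at [19:22] match 'V3@', groups = ('3', '@').
Multiple groups make `findall` return tuples — one 2-tuple for each match.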